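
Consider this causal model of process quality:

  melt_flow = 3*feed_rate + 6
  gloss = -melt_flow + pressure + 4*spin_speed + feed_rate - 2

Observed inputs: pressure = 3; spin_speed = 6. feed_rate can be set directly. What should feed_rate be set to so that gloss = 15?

Substituting into the gloss equation gives gloss = -2*feed_rate + 19.
Solve -2*feed_rate + 19 = 15: feed_rate = (15 - 19) / -2 = 2.

feed_rate = 2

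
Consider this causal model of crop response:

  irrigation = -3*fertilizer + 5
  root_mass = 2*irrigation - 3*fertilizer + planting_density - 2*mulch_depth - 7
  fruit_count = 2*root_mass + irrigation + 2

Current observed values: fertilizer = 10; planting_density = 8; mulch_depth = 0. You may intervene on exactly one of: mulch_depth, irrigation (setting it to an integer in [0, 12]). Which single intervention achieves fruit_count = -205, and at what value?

set mulch_depth = 6

Intervening on mulch_depth: with other inputs at their observed values, fruit_count = -4*mulch_depth - 181. Solving for -205 gives mulch_depth = 6, within [0, 12].
Intervening on irrigation: fruit_count = 5*irrigation - 56. Reaching -205 requires irrigation = -149/5, not an integer.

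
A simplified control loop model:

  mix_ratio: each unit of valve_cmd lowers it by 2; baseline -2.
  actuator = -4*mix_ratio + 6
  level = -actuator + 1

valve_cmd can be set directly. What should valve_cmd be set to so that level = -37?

Substituting into the actuator equation gives actuator = 8*valve_cmd + 14.
Substituting into the level equation gives level = -8*valve_cmd - 13.
Solve -8*valve_cmd - 13 = -37: valve_cmd = (-37 + 13) / -8 = 3.

valve_cmd = 3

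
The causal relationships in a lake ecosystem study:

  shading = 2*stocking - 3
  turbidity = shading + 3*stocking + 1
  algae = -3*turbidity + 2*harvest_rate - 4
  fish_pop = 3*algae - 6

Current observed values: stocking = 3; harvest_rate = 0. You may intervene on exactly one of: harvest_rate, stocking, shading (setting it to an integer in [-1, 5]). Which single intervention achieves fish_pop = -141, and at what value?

set harvest_rate = -1

Intervening on harvest_rate: with other inputs at their observed values, fish_pop = 6*harvest_rate - 135. Solving for -141 gives harvest_rate = -1, within [-1, 5].
Intervening on stocking: fish_pop = -45*stocking. Reaching -141 requires stocking = 47/15, not an integer.
Intervening on shading: fish_pop = -9*shading - 108. Reaching -141 requires shading = 11/3, not an integer.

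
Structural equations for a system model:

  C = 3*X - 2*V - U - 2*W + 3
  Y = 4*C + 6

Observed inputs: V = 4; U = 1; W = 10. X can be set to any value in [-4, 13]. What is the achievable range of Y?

Substituting into the C equation gives C = 3*X - 26.
Substituting into the Y equation gives Y = 12*X - 98.
Linear in X, so extremes are at the endpoints: X = -4 gives Y = -146; X = 13 gives Y = 58.

-146 to 58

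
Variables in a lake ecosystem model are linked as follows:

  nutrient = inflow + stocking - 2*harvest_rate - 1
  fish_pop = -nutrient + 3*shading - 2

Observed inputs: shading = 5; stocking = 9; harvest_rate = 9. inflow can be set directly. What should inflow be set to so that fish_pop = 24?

Substituting into the nutrient equation gives nutrient = inflow - 10.
Substituting into the fish_pop equation gives fish_pop = -inflow + 23.
Solve -inflow + 23 = 24: inflow = (24 - 23) / -1 = -1.

inflow = -1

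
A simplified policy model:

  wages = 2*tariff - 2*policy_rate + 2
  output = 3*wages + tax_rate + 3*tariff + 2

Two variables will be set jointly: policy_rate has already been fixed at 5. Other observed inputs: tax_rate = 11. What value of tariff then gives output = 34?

With policy_rate held at 5:
Substituting into the wages equation gives wages = 2*tariff - 8.
Substituting into the output equation gives output = 9*tariff - 11.
Solve 9*tariff - 11 = 34: tariff = (34 + 11) / 9 = 5.

tariff = 5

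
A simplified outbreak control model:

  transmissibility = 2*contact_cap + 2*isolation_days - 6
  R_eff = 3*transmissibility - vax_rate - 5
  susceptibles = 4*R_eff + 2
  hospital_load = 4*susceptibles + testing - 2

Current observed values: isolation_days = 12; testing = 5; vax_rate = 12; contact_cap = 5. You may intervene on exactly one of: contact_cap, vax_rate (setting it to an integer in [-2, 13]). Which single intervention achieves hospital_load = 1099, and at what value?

Intervening on contact_cap: hospital_load = 96*contact_cap + 603. Reaching 1099 requires contact_cap = 31/6, not an integer.
Intervening on vax_rate: with other inputs at their observed values, hospital_load = -16*vax_rate + 1275. Solving for 1099 gives vax_rate = 11, within [-2, 13].

set vax_rate = 11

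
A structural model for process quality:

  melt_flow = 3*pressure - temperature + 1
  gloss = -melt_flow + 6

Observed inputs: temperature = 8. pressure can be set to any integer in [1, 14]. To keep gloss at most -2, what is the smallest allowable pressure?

Substituting into the melt_flow equation gives melt_flow = 3*pressure - 7.
So gloss = -3*pressure + 13.
Require -3*pressure + 13 ≤ -2, so pressure ≥ 5.
The smallest integer in [1, 14] satisfying this is 5.

pressure = 5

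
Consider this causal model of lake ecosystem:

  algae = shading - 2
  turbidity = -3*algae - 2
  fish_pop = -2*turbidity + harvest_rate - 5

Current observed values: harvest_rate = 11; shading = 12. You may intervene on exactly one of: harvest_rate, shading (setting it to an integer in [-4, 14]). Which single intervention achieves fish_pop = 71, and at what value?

Intervening on harvest_rate: with other inputs at their observed values, fish_pop = harvest_rate + 59. Solving for 71 gives harvest_rate = 12, within [-4, 14].
Intervening on shading: fish_pop = 6*shading - 2. Reaching 71 requires shading = 73/6, not an integer.

set harvest_rate = 12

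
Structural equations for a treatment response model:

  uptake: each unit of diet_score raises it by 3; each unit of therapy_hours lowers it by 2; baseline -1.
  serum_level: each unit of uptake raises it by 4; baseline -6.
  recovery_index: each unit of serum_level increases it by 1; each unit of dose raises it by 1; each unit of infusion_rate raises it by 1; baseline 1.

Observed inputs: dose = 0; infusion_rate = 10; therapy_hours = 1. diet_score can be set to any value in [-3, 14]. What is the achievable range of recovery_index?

-43 to 161

Substituting into the uptake equation gives uptake = 3*diet_score - 3.
So serum_level = 12*diet_score - 18.
recovery_index becomes 12*diet_score - 7.
Linear in diet_score, so extremes are at the endpoints: diet_score = -3 gives recovery_index = -43; diet_score = 14 gives recovery_index = 161.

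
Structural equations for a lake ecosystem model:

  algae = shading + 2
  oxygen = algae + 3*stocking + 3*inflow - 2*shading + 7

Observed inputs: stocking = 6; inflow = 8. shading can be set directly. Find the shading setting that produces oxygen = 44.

Substituting into the oxygen equation gives oxygen = -shading + 51.
Solve -shading + 51 = 44: shading = (44 - 51) / -1 = 7.

shading = 7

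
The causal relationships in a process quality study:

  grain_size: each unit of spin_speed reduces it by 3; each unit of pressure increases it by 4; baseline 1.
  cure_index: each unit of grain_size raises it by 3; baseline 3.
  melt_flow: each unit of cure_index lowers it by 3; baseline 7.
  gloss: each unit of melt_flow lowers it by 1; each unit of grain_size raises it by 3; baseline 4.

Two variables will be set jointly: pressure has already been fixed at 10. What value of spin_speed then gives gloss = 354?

With pressure held at 10:
Substituting into the grain_size equation gives grain_size = -3*spin_speed + 41.
So cure_index = -9*spin_speed + 126.
So melt_flow = 27*spin_speed - 371.
Substituting into the gloss equation gives gloss = -36*spin_speed + 498.
Solve -36*spin_speed + 498 = 354: spin_speed = (354 - 498) / -36 = 4.

spin_speed = 4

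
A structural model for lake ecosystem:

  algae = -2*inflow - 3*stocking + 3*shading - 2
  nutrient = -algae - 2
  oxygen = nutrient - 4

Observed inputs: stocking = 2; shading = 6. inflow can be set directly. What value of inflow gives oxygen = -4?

Substituting into the algae equation gives algae = -2*inflow + 10.
This gives nutrient = 2*inflow - 12.
Substituting into the oxygen equation gives oxygen = 2*inflow - 16.
Solve 2*inflow - 16 = -4: inflow = (-4 + 16) / 2 = 6.

inflow = 6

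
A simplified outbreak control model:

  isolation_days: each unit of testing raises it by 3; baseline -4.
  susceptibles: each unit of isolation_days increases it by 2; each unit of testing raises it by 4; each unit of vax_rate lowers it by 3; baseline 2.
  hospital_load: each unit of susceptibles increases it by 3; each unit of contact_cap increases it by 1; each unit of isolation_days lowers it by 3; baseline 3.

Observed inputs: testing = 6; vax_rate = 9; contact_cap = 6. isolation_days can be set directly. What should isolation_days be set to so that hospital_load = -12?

Intervening on isolation_days fixes its value directly, overriding its dependence on testing.
Substituting into the susceptibles equation gives susceptibles = 2*isolation_days - 1.
This gives hospital_load = 3*isolation_days + 6.
Solve 3*isolation_days + 6 = -12: isolation_days = (-12 - 6) / 3 = -6.

isolation_days = -6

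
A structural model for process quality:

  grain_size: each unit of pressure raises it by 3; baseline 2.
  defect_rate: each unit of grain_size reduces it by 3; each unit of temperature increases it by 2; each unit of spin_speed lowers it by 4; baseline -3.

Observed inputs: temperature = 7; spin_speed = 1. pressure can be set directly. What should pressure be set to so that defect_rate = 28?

pressure = -3

Substituting into the defect_rate equation gives defect_rate = -9*pressure + 1.
Solve -9*pressure + 1 = 28: pressure = (28 - 1) / -9 = -3.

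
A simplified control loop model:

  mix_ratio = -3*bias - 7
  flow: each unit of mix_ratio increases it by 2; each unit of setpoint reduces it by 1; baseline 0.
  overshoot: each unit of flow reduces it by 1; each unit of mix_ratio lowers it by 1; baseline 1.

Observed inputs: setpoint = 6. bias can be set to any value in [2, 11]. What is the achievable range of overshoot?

Substituting into the flow equation gives flow = -6*bias - 20.
Substituting into the overshoot equation gives overshoot = 9*bias + 28.
Linear in bias, so extremes are at the endpoints: bias = 2 gives overshoot = 46; bias = 11 gives overshoot = 127.

46 to 127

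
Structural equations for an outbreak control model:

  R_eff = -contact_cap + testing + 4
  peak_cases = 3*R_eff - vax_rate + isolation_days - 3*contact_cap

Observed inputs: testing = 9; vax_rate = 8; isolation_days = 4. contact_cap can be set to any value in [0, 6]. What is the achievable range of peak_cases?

Substituting into the R_eff equation gives R_eff = -contact_cap + 13.
Substituting into the peak_cases equation gives peak_cases = -6*contact_cap + 35.
Linear in contact_cap, so extremes are at the endpoints: contact_cap = 0 gives peak_cases = 35; contact_cap = 6 gives peak_cases = -1.

-1 to 35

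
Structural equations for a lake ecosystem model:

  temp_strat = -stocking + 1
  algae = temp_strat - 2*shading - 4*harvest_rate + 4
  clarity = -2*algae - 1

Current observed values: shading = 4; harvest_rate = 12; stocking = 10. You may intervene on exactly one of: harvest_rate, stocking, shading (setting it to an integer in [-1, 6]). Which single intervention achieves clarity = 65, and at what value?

set harvest_rate = 5

Intervening on harvest_rate: with other inputs at their observed values, clarity = 8*harvest_rate + 25. Solving for 65 gives harvest_rate = 5, within [-1, 6].
Intervening on stocking: clarity = 2*stocking + 101. Reaching 65 requires stocking = -18, outside [-1, 6].
Intervening on shading: clarity = 4*shading + 105. Reaching 65 requires shading = -10, outside [-1, 6].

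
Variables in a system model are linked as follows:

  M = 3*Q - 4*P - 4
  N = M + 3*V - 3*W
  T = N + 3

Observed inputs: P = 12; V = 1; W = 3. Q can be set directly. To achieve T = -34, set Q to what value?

Substituting into the M equation gives M = 3*Q - 52.
Substituting into the N equation gives N = 3*Q - 58.
T becomes 3*Q - 55.
Solve 3*Q - 55 = -34: Q = (-34 + 55) / 3 = 7.

Q = 7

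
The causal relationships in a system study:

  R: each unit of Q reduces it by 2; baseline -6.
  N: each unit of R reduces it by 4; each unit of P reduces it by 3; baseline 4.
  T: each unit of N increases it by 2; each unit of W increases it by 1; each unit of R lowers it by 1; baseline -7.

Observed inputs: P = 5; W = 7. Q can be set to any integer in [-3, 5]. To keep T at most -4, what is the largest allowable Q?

Substituting into the N equation gives N = 8*Q + 13.
Substituting into the T equation gives T = 18*Q + 32.
Require 18*Q + 32 ≤ -4, so Q ≤ -2.
The largest integer in [-3, 5] satisfying this is -2.

Q = -2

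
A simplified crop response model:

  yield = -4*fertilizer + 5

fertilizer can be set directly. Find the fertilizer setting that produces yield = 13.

Solve -4*fertilizer + 5 = 13: fertilizer = (13 - 5) / -4 = -2.

fertilizer = -2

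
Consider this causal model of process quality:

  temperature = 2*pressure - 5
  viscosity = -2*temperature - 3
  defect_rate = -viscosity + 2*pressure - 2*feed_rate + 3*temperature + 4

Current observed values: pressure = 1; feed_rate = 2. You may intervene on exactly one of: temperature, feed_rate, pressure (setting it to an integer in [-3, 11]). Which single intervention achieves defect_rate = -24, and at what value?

set feed_rate = 9

Intervening on temperature: defect_rate = 5*temperature + 5. Reaching -24 requires temperature = -29/5, not an integer.
Intervening on feed_rate: with other inputs at their observed values, defect_rate = -2*feed_rate - 6. Solving for -24 gives feed_rate = 9, within [-3, 11].
Intervening on pressure: defect_rate = 12*pressure - 22. Reaching -24 requires pressure = -1/6, not an integer.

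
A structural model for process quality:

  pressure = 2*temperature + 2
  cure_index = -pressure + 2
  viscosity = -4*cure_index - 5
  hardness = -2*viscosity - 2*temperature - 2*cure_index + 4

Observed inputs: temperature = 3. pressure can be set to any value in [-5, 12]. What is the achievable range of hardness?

Intervening on pressure fixes its value directly, overriding its dependence on temperature.
Substituting into the viscosity equation gives viscosity = 4*pressure - 13.
Substituting into the hardness equation gives hardness = -6*pressure + 20.
Linear in pressure, so extremes are at the endpoints: pressure = -5 gives hardness = 50; pressure = 12 gives hardness = -52.

-52 to 50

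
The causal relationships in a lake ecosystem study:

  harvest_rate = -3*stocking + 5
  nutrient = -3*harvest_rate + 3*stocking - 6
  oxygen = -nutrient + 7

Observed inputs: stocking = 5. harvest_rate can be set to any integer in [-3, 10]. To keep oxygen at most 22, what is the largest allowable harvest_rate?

Intervening on harvest_rate fixes its value directly, overriding its dependence on stocking.
Substituting into the nutrient equation gives nutrient = -3*harvest_rate + 9.
Substituting into the oxygen equation gives oxygen = 3*harvest_rate - 2.
Require 3*harvest_rate - 2 ≤ 22, so harvest_rate ≤ 8.
The largest integer in [-3, 10] satisfying this is 8.

harvest_rate = 8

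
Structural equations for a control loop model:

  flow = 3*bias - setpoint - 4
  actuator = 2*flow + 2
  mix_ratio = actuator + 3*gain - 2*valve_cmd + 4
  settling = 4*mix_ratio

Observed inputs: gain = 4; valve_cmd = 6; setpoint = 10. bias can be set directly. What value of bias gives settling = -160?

bias = -3

Substituting into the flow equation gives flow = 3*bias - 14.
Substituting into the actuator equation gives actuator = 6*bias - 26.
So mix_ratio = 6*bias - 22.
So settling = 24*bias - 88.
Solve 24*bias - 88 = -160: bias = (-160 + 88) / 24 = -3.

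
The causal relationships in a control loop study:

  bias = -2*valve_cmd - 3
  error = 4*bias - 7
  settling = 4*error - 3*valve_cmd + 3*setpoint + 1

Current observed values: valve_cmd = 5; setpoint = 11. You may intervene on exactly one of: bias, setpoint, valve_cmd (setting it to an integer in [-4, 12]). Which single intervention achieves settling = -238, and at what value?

Intervening on bias: settling = 16*bias - 9. Reaching -238 requires bias = -229/16, not an integer.
Intervening on setpoint: with other inputs at their observed values, settling = 3*setpoint - 250. Solving for -238 gives setpoint = 4, within [-4, 12].
Intervening on valve_cmd: settling = -35*valve_cmd - 42. Reaching -238 requires valve_cmd = 28/5, not an integer.

set setpoint = 4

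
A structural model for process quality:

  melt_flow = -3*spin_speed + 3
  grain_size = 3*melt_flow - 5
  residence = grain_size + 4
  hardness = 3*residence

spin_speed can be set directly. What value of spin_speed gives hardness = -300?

spin_speed = 12

Substituting into the grain_size equation gives grain_size = -9*spin_speed + 4.
Substituting into the residence equation gives residence = -9*spin_speed + 8.
Substituting into the hardness equation gives hardness = -27*spin_speed + 24.
Solve -27*spin_speed + 24 = -300: spin_speed = (-300 - 24) / -27 = 12.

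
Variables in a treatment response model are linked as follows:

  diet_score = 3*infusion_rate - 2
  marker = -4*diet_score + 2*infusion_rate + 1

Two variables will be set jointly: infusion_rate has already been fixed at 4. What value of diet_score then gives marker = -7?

With infusion_rate held at 4:
Intervening on diet_score fixes its value directly, overriding its dependence on infusion_rate.
Substituting into the marker equation gives marker = -4*diet_score + 9.
Solve -4*diet_score + 9 = -7: diet_score = (-7 - 9) / -4 = 4.

diet_score = 4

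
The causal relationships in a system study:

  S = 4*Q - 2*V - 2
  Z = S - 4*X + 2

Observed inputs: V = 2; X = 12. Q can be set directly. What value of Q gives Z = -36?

Substituting into the S equation gives S = 4*Q - 6.
This gives Z = 4*Q - 52.
Solve 4*Q - 52 = -36: Q = (-36 + 52) / 4 = 4.

Q = 4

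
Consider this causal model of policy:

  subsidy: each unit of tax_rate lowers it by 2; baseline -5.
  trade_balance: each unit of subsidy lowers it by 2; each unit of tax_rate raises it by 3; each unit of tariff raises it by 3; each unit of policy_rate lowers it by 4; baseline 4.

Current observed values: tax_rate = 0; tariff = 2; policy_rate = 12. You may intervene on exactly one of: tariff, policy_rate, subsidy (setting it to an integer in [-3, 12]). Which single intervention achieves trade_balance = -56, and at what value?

Intervening on tariff: trade_balance = 3*tariff - 34. Reaching -56 requires tariff = -22/3, not an integer.
Intervening on policy_rate: trade_balance = -4*policy_rate + 20. Reaching -56 requires policy_rate = 19, outside [-3, 12].
Intervening on subsidy: with other inputs at their observed values, trade_balance = -2*subsidy - 38. Solving for -56 gives subsidy = 9, within [-3, 12].

set subsidy = 9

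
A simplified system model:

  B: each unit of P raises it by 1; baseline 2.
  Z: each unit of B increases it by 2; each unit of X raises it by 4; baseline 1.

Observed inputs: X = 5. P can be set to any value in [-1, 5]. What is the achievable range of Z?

Substituting into the Z equation gives Z = 2*P + 25.
Linear in P, so extremes are at the endpoints: P = -1 gives Z = 23; P = 5 gives Z = 35.

23 to 35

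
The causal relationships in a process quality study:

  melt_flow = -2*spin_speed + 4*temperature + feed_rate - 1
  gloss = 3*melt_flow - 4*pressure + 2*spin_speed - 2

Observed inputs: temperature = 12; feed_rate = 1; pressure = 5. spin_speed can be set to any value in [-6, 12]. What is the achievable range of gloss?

Substituting into the melt_flow equation gives melt_flow = -2*spin_speed + 48.
This gives gloss = -4*spin_speed + 122.
Linear in spin_speed, so extremes are at the endpoints: spin_speed = -6 gives gloss = 146; spin_speed = 12 gives gloss = 74.

74 to 146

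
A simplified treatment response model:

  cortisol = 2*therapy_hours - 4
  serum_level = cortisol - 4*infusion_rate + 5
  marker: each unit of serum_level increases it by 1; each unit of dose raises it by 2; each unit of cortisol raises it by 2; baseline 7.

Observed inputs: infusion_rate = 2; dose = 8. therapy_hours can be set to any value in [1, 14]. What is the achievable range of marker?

14 to 92

Substituting into the serum_level equation gives serum_level = 2*therapy_hours - 7.
So marker = 6*therapy_hours + 8.
Linear in therapy_hours, so extremes are at the endpoints: therapy_hours = 1 gives marker = 14; therapy_hours = 14 gives marker = 92.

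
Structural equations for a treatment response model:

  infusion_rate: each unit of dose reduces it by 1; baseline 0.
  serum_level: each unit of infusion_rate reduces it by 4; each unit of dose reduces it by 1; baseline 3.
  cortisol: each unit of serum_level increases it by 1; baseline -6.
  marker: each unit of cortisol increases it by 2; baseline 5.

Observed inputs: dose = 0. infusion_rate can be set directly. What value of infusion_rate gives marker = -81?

Intervening on infusion_rate fixes its value directly, overriding its dependence on dose.
Substituting into the serum_level equation gives serum_level = -4*infusion_rate + 3.
This gives cortisol = -4*infusion_rate - 3.
marker becomes -8*infusion_rate - 1.
Solve -8*infusion_rate - 1 = -81: infusion_rate = (-81 + 1) / -8 = 10.

infusion_rate = 10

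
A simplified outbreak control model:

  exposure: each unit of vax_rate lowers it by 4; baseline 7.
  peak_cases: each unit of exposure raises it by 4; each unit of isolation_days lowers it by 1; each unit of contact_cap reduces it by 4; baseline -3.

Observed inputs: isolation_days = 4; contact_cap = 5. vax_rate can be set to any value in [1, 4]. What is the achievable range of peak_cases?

-63 to -15

Substituting into the peak_cases equation gives peak_cases = -16*vax_rate + 1.
Linear in vax_rate, so extremes are at the endpoints: vax_rate = 1 gives peak_cases = -15; vax_rate = 4 gives peak_cases = -63.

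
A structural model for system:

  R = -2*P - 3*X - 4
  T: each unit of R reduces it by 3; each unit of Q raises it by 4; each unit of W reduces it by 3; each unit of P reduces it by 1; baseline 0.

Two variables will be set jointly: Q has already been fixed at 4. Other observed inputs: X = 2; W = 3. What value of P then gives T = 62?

P = 5

With Q held at 4:
Substituting into the R equation gives R = -2*P - 10.
Substituting into the T equation gives T = 5*P + 37.
Solve 5*P + 37 = 62: P = (62 - 37) / 5 = 5.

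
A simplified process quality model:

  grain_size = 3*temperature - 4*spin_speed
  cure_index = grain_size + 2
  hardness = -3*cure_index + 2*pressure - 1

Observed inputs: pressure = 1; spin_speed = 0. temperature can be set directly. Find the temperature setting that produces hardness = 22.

temperature = -3

Substituting into the grain_size equation gives grain_size = 3*temperature.
Substituting into the cure_index equation gives cure_index = 3*temperature + 2.
So hardness = -9*temperature - 5.
Solve -9*temperature - 5 = 22: temperature = (22 + 5) / -9 = -3.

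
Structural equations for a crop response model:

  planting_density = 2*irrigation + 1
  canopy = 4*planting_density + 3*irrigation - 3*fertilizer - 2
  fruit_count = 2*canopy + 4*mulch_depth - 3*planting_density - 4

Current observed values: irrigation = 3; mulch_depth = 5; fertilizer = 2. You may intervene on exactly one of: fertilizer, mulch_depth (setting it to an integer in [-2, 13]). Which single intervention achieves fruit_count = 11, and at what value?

Intervening on fertilizer: with other inputs at their observed values, fruit_count = -6*fertilizer + 65. Solving for 11 gives fertilizer = 9, within [-2, 13].
Intervening on mulch_depth: fruit_count = 4*mulch_depth + 33. Reaching 11 requires mulch_depth = -11/2, not an integer.

set fertilizer = 9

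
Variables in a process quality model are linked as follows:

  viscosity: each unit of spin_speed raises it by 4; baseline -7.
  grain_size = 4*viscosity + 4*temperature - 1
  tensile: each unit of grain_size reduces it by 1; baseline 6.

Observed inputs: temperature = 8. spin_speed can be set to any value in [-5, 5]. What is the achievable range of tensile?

-77 to 83

Substituting into the grain_size equation gives grain_size = 16*spin_speed + 3.
This gives tensile = -16*spin_speed + 3.
Linear in spin_speed, so extremes are at the endpoints: spin_speed = -5 gives tensile = 83; spin_speed = 5 gives tensile = -77.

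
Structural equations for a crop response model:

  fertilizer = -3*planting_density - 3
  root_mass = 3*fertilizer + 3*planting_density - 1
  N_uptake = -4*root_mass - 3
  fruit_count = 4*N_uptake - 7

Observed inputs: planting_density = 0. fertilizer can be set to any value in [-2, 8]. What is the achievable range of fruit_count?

-387 to 93

Intervening on fertilizer fixes its value directly, overriding its dependence on planting_density.
Substituting into the root_mass equation gives root_mass = 3*fertilizer - 1.
So N_uptake = -12*fertilizer + 1.
So fruit_count = -48*fertilizer - 3.
Linear in fertilizer, so extremes are at the endpoints: fertilizer = -2 gives fruit_count = 93; fertilizer = 8 gives fruit_count = -387.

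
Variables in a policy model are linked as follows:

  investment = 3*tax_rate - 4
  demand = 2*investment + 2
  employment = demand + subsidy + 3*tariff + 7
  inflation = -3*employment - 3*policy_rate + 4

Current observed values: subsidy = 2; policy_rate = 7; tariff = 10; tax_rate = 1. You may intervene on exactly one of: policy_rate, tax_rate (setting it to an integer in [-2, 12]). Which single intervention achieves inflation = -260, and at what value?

Intervening on policy_rate: inflation = -3*policy_rate - 113. Reaching -260 requires policy_rate = 49, outside [-2, 12].
Intervening on tax_rate: with other inputs at their observed values, inflation = -18*tax_rate - 116. Solving for -260 gives tax_rate = 8, within [-2, 12].

set tax_rate = 8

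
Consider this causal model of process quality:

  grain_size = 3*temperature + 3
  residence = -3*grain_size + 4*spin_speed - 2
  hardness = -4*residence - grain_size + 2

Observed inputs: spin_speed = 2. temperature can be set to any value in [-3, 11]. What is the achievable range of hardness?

Substituting into the residence equation gives residence = -9*temperature - 3.
Substituting into the hardness equation gives hardness = 33*temperature + 11.
Linear in temperature, so extremes are at the endpoints: temperature = -3 gives hardness = -88; temperature = 11 gives hardness = 374.

-88 to 374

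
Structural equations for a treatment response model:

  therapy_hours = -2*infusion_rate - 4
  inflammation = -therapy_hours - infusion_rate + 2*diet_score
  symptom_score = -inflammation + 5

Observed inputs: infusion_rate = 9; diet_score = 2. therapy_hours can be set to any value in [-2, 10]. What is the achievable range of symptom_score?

Intervening on therapy_hours fixes its value directly, overriding its dependence on infusion_rate.
Substituting into the inflammation equation gives inflammation = -therapy_hours - 5.
So symptom_score = therapy_hours + 10.
Linear in therapy_hours, so extremes are at the endpoints: therapy_hours = -2 gives symptom_score = 8; therapy_hours = 10 gives symptom_score = 20.

8 to 20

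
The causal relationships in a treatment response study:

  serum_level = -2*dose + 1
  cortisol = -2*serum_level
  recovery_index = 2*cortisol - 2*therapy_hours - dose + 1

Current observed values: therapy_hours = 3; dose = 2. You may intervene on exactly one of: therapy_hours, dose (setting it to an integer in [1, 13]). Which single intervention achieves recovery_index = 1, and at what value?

set therapy_hours = 5

Intervening on therapy_hours: with other inputs at their observed values, recovery_index = -2*therapy_hours + 11. Solving for 1 gives therapy_hours = 5, within [1, 13].
Intervening on dose: recovery_index = 7*dose - 9. Reaching 1 requires dose = 10/7, not an integer.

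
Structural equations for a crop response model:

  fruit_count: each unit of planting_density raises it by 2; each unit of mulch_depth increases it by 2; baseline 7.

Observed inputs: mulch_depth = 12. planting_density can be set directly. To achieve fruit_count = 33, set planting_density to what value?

Substituting into the fruit_count equation gives fruit_count = 2*planting_density + 31.
Solve 2*planting_density + 31 = 33: planting_density = (33 - 31) / 2 = 1.

planting_density = 1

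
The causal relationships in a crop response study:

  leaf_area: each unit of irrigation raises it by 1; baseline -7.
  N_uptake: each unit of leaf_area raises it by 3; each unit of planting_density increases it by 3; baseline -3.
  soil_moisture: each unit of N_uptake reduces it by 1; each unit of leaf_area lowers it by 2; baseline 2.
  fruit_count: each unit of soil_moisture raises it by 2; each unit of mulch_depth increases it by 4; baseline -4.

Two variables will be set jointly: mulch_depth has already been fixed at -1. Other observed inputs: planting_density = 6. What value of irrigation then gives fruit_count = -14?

irrigation = 5

With mulch_depth held at -1:
Substituting into the N_uptake equation gives N_uptake = 3*irrigation - 6.
Substituting into the soil_moisture equation gives soil_moisture = -5*irrigation + 22.
fruit_count becomes -10*irrigation + 36.
Solve -10*irrigation + 36 = -14: irrigation = (-14 - 36) / -10 = 5.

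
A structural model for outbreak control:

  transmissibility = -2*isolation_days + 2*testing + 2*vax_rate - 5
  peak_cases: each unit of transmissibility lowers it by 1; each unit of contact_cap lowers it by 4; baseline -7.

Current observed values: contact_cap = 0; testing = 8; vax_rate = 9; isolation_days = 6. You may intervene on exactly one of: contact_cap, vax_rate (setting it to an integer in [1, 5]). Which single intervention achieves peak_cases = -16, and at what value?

Intervening on contact_cap: peak_cases = -4*contact_cap - 24. Reaching -16 requires contact_cap = -2, outside [1, 5].
Intervening on vax_rate: with other inputs at their observed values, peak_cases = -2*vax_rate - 6. Solving for -16 gives vax_rate = 5, within [1, 5].

set vax_rate = 5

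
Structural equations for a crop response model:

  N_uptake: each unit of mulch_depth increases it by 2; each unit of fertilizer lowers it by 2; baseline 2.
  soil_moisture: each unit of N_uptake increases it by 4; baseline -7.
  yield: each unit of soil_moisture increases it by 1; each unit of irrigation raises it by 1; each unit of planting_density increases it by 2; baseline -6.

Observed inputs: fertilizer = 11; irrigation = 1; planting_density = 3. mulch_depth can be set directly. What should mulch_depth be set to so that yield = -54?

mulch_depth = 4

Substituting into the N_uptake equation gives N_uptake = 2*mulch_depth - 20.
Substituting into the soil_moisture equation gives soil_moisture = 8*mulch_depth - 87.
Substituting into the yield equation gives yield = 8*mulch_depth - 86.
Solve 8*mulch_depth - 86 = -54: mulch_depth = (-54 + 86) / 8 = 4.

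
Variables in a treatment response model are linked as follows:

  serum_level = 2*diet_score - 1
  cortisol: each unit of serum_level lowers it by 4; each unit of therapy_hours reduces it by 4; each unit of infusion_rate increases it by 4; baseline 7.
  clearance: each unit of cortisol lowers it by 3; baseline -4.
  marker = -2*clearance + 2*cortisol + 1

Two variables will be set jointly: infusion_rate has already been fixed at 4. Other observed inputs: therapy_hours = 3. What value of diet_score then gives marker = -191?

diet_score = 5

With infusion_rate held at 4:
Substituting into the cortisol equation gives cortisol = -8*diet_score + 15.
clearance becomes 24*diet_score - 49.
marker becomes -64*diet_score + 129.
Solve -64*diet_score + 129 = -191: diet_score = (-191 - 129) / -64 = 5.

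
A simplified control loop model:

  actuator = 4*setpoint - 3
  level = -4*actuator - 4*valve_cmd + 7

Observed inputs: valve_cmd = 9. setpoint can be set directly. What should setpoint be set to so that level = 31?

Substituting into the level equation gives level = -16*setpoint - 17.
Solve -16*setpoint - 17 = 31: setpoint = (31 + 17) / -16 = -3.

setpoint = -3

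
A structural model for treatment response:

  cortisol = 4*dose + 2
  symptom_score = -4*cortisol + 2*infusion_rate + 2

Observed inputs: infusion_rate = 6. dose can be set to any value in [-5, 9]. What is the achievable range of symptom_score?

-138 to 86

Substituting into the symptom_score equation gives symptom_score = -16*dose + 6.
Linear in dose, so extremes are at the endpoints: dose = -5 gives symptom_score = 86; dose = 9 gives symptom_score = -138.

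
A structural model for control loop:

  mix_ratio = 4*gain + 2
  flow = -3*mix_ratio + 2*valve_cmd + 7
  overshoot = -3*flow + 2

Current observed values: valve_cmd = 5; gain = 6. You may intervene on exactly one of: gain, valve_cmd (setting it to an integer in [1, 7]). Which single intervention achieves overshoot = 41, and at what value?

Intervening on gain: with other inputs at their observed values, overshoot = 36*gain - 31. Solving for 41 gives gain = 2, within [1, 7].
Intervening on valve_cmd: overshoot = -6*valve_cmd + 215. Reaching 41 requires valve_cmd = 29, outside [1, 7].

set gain = 2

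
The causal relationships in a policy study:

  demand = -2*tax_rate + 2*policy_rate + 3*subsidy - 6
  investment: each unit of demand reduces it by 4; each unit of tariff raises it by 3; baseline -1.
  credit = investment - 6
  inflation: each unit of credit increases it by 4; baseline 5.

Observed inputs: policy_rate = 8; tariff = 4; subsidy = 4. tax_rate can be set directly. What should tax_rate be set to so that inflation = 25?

Substituting into the demand equation gives demand = -2*tax_rate + 22.
Substituting into the investment equation gives investment = 8*tax_rate - 77.
So credit = 8*tax_rate - 83.
This gives inflation = 32*tax_rate - 327.
Solve 32*tax_rate - 327 = 25: tax_rate = (25 + 327) / 32 = 11.

tax_rate = 11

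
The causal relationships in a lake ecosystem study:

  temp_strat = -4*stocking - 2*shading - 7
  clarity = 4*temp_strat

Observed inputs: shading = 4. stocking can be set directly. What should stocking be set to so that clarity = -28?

Substituting into the temp_strat equation gives temp_strat = -4*stocking - 15.
This gives clarity = -16*stocking - 60.
Solve -16*stocking - 60 = -28: stocking = (-28 + 60) / -16 = -2.

stocking = -2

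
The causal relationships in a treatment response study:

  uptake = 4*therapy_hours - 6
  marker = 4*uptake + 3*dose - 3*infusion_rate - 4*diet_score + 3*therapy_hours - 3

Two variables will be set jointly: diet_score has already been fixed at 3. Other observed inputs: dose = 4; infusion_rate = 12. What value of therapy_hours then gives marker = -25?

therapy_hours = 2

With diet_score held at 3:
Substituting into the marker equation gives marker = 19*therapy_hours - 63.
Solve 19*therapy_hours - 63 = -25: therapy_hours = (-25 + 63) / 19 = 2.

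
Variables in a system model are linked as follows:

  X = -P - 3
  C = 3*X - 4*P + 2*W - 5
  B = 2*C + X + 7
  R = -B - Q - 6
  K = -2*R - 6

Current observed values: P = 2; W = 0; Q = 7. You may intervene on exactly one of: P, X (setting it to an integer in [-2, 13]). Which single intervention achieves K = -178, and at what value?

Intervening on P: with other inputs at their observed values, K = -30*P - 28. Solving for -178 gives P = 5, within [-2, 13].
Intervening on X: K = 14*X - 18. Reaching -178 requires X = -80/7, not an integer.

set P = 5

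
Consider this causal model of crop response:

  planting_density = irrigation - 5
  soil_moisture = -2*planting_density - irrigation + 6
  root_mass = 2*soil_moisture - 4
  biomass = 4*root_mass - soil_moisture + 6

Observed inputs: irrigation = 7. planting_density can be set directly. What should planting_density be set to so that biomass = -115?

planting_density = 7

Intervening on planting_density fixes its value directly, overriding its dependence on irrigation.
Substituting into the soil_moisture equation gives soil_moisture = -2*planting_density - 1.
Substituting into the root_mass equation gives root_mass = -4*planting_density - 6.
biomass becomes -14*planting_density - 17.
Solve -14*planting_density - 17 = -115: planting_density = (-115 + 17) / -14 = 7.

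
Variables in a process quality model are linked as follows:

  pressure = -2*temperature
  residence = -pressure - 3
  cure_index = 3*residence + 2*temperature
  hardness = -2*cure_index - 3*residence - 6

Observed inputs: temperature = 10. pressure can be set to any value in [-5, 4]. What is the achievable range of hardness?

Intervening on pressure fixes its value directly, overriding its dependence on temperature.
Substituting into the cure_index equation gives cure_index = -3*pressure + 11.
hardness becomes 9*pressure - 19.
Linear in pressure, so extremes are at the endpoints: pressure = -5 gives hardness = -64; pressure = 4 gives hardness = 17.

-64 to 17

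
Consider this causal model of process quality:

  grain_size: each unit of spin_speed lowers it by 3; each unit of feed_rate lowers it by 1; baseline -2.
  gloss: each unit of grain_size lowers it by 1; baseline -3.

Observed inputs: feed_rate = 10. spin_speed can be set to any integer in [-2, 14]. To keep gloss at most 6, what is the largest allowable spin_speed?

spin_speed = -1

Substituting into the grain_size equation gives grain_size = -3*spin_speed - 12.
gloss becomes 3*spin_speed + 9.
Require 3*spin_speed + 9 ≤ 6, so spin_speed ≤ -1.
The largest integer in [-2, 14] satisfying this is -1.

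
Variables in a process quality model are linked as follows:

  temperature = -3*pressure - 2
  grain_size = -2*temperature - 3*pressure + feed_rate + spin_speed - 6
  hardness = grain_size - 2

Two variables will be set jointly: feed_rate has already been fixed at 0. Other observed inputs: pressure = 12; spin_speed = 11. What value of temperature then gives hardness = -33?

With feed_rate held at 0:
Intervening on temperature fixes its value directly, overriding its dependence on pressure.
Substituting into the grain_size equation gives grain_size = -2*temperature - 31.
Substituting into the hardness equation gives hardness = -2*temperature - 33.
Solve -2*temperature - 33 = -33: temperature = (-33 + 33) / -2 = 0.

temperature = 0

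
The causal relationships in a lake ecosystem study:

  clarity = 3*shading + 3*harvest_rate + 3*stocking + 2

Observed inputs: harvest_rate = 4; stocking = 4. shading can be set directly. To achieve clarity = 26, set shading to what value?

shading = 0

Substituting into the clarity equation gives clarity = 3*shading + 26.
Solve 3*shading + 26 = 26: shading = (26 - 26) / 3 = 0.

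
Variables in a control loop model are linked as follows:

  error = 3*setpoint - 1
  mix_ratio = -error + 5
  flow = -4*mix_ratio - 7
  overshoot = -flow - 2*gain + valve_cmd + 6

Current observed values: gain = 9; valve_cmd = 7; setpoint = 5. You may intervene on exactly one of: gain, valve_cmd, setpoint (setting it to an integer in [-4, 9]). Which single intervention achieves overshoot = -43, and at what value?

Intervening on gain: overshoot = -2*gain - 16. Reaching -43 requires gain = 27/2, not an integer.
Intervening on valve_cmd: with other inputs at their observed values, overshoot = valve_cmd - 41. Solving for -43 gives valve_cmd = -2, within [-4, 9].
Intervening on setpoint: overshoot = -12*setpoint + 26. Reaching -43 requires setpoint = 23/4, not an integer.

set valve_cmd = -2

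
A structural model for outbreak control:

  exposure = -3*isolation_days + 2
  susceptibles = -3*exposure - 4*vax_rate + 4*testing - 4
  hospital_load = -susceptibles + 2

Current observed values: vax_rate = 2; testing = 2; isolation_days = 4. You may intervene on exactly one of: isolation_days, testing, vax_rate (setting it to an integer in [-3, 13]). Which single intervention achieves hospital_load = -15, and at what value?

Intervening on isolation_days: with other inputs at their observed values, hospital_load = -9*isolation_days + 12. Solving for -15 gives isolation_days = 3, within [-3, 13].
Intervening on testing: hospital_load = -4*testing - 16. Reaching -15 requires testing = -1/4, not an integer.
Intervening on vax_rate: hospital_load = 4*vax_rate - 32. Reaching -15 requires vax_rate = 17/4, not an integer.

set isolation_days = 3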